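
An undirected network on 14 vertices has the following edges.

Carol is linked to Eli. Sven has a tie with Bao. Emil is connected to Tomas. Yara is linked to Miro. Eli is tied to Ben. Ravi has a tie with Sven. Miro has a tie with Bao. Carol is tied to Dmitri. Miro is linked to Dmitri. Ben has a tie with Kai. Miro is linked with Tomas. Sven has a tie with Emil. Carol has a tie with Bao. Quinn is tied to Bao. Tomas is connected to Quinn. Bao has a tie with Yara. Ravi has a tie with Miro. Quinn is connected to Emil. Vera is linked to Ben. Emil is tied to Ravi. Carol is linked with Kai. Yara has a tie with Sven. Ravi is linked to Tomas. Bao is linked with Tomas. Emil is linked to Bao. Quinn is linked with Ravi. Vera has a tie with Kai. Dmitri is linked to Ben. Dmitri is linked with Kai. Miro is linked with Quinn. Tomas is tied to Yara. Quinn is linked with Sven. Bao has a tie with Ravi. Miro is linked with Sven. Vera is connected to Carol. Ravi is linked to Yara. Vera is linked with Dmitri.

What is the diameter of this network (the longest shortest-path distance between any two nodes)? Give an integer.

4

Eccentricity of each node (its greatest distance to any other): Bao:3, Ben:4, Carol:2, Dmitri:3, Eli:3, Emil:4, Kai:3, Miro:3, Quinn:3, Ravi:3, Sven:3, Tomas:3, Vera:3, Yara:3.
The maximum eccentricity is 4, realized for instance by the pair Emil–Ben via Emil – Bao – Miro – Dmitri – Ben. So the diameter is 4.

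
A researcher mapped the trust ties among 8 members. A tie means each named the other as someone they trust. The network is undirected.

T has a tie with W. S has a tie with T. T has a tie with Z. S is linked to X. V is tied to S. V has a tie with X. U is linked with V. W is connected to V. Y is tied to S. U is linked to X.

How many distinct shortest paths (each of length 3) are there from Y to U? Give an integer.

The shortest distance is 3. The length-3 paths are: Y–S–V–U; Y–S–X–U.
That gives 2 distinct shortest paths.

2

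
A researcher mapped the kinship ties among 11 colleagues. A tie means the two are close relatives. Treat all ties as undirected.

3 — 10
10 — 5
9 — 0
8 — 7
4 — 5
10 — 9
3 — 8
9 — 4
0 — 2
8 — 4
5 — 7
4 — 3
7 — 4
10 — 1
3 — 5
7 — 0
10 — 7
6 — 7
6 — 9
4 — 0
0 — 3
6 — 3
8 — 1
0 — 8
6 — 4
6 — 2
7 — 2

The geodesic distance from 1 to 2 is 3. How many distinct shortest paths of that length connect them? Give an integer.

The shortest distance is 3. The length-3 paths are: 1–8–0–2; 1–10–7–2; 1–8–7–2.
That gives 3 distinct shortest paths.

3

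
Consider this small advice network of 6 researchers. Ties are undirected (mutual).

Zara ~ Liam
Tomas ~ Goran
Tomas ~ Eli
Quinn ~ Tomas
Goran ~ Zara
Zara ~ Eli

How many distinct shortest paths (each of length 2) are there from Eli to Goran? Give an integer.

The shortest distance is 2. The length-2 paths are: Eli–Zara–Goran; Eli–Tomas–Goran.
That gives 2 distinct shortest paths.

2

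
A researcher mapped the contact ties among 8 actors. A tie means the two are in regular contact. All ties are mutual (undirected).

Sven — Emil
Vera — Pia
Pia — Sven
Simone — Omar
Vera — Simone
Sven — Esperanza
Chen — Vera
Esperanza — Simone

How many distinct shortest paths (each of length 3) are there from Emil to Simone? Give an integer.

1

The shortest distance is 3, and the only length-3 path is Emil–Sven–Esperanza–Simone. So there is exactly 1 shortest path.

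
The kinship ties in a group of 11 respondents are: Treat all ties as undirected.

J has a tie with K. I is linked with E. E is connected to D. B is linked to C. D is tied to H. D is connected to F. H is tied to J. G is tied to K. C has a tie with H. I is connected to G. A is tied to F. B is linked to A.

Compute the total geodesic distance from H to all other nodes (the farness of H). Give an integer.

Distances from H: A:3, B:2, C:1, D:1, E:2, F:2, G:3, I:3, J:1, K:2.
Sum = 3 + 2 + 1 + 1 + 2 + 2 + 3 + 3 + 1 + 2 = 20.

20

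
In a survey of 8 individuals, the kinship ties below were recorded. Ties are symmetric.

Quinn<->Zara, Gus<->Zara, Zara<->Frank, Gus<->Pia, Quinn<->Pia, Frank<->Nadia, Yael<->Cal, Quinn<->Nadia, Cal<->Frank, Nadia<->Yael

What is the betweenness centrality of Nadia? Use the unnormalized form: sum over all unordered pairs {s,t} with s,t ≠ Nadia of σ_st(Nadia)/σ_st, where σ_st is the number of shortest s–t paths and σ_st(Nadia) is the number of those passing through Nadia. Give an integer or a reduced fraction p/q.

Pairs whose geodesics pass through Nadia — Yael–Frank: 1/2; Yael–Zara: 2/3; Yael–Gus: 3/4; Yael–Pia: 1; Yael–Quinn: 1; Cal–Pia: 2/4; Cal–Quinn: 2/3; Frank–Pia: 1/3; Frank–Quinn: 1/2.
All other pairs contribute 0.
Summing the contributions gives betweenness(Nadia) = 71/12.

71/12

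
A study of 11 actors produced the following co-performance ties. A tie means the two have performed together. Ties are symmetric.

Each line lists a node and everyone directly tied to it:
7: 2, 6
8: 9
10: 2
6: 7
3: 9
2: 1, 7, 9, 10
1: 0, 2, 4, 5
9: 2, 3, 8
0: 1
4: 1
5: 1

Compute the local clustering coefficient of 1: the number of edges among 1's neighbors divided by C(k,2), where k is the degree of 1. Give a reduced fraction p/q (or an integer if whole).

1's neighbors: 0, 2, 4, and 5 (k = 4).
Possible neighbor pairs: C(4,2) = 6. Edges among them: none → e = 0.
Clustering(1) = 0/6 = 0.

0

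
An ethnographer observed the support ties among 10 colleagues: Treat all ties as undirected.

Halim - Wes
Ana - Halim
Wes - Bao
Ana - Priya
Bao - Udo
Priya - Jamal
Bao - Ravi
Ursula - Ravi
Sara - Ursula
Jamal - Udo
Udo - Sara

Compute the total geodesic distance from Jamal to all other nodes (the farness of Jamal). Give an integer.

20

Distances from Jamal: Ana:2, Bao:2, Halim:3, Priya:1, Ravi:3, Sara:2, Udo:1, Ursula:3, Wes:3.
Sum = 2 + 2 + 3 + 1 + 3 + 2 + 1 + 3 + 3 = 20.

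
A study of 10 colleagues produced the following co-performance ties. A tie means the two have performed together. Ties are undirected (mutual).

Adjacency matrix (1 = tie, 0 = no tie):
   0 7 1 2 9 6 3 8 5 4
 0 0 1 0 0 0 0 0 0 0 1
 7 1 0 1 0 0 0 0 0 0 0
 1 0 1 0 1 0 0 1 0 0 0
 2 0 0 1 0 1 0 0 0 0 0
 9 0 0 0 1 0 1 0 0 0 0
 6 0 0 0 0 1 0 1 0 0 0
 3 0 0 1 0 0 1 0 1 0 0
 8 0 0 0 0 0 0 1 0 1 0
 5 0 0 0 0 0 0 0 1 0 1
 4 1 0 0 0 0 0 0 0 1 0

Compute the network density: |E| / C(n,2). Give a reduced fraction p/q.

There are 11 edges and 10 nodes, so the maximum possible is C(10,2) = 45.
Density = 11/45.

11/45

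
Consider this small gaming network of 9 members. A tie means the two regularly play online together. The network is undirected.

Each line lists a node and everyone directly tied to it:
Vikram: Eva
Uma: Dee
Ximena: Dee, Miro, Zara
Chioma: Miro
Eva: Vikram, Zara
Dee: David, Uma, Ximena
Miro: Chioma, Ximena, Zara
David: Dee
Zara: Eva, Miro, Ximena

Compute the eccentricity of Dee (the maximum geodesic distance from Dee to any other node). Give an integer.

Distances from Dee: Chioma:3, David:1, Eva:3, Miro:2, Uma:1, Vikram:4, Ximena:1, Zara:2.
The largest is 4 (to Vikram), so the eccentricity of Dee is 4.

4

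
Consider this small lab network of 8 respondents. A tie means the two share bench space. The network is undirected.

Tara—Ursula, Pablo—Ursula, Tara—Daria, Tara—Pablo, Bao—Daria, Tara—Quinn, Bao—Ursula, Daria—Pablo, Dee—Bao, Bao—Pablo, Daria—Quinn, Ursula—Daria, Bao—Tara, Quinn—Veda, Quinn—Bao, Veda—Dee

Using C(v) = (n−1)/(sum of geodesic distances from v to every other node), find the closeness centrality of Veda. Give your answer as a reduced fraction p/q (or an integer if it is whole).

Distances from Veda: Bao:2, Daria:2, Dee:1, Pablo:3, Quinn:1, Tara:2, Ursula:3. Sum = 14.
n = 8, so closeness = 7/14 = 1/2.

1/2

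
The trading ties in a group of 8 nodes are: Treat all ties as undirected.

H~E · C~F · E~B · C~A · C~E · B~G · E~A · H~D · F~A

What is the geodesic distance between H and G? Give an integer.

3

One shortest route is H – E – B – G, which uses 3 edges, and at distance 2 from H we only reach {A, B, C}, which does not include G. So d(H,G) = 3.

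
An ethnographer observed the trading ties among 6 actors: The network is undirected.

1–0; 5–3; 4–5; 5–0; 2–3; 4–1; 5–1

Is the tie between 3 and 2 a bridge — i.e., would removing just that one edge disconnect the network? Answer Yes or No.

Without the 3–2 edge there is no alternate route between 3 and 2, so the network disconnects. It is a bridge.

Yes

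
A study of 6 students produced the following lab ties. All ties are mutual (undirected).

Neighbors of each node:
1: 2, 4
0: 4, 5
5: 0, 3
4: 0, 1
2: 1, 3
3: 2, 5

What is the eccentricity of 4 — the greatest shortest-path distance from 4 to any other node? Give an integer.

Distances from 4: 0:1, 1:1, 2:2, 3:3, 5:2.
The largest is 3 (to 3), so the eccentricity of 4 is 3.

3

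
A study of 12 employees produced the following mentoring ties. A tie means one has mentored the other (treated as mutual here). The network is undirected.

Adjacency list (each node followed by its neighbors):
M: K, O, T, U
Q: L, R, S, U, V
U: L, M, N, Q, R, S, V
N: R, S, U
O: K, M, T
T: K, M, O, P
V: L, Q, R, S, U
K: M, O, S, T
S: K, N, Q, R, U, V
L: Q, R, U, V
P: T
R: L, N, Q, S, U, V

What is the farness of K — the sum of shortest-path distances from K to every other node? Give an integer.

Distances from K: L:3, M:1, N:2, O:1, P:2, Q:2, R:2, S:1, T:1, U:2, V:2.
Sum = 3 + 1 + 2 + 1 + 2 + 2 + 2 + 1 + 1 + 2 + 2 = 19.

19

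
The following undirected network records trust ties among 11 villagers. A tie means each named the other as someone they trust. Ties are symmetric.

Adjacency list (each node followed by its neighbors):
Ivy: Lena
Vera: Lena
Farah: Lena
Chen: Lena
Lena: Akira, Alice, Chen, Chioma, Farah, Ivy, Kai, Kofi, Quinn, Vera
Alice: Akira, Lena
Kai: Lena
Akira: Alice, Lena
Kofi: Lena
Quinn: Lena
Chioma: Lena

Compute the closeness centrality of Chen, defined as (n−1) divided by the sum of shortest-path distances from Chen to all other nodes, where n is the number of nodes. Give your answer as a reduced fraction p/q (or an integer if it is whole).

Distances from Chen: Akira:2, Alice:2, Chioma:2, Farah:2, Ivy:2, Kai:2, Kofi:2, Lena:1, Quinn:2, Vera:2. Sum = 19.
n = 11, so closeness = 10/19.

10/19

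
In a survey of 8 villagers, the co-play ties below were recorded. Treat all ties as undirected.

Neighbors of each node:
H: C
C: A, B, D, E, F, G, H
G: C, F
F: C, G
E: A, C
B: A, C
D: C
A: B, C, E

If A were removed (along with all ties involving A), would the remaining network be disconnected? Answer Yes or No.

Even without A, every remaining node can still reach every other (the residual graph is connected), so A is not a cut vertex.

No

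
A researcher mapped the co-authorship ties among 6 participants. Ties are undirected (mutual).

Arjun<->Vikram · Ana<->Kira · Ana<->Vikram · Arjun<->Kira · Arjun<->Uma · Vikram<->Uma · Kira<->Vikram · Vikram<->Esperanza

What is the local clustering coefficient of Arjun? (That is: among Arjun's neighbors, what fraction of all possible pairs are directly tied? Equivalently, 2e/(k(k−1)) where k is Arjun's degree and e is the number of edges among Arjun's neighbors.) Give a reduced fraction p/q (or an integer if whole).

2/3

Arjun's neighbors: Kira, Uma, and Vikram (k = 3).
Possible neighbor pairs: C(3,2) = 3. Edges among them: Kira–Vikram, Uma–Vikram → e = 2.
Clustering(Arjun) = 2/3.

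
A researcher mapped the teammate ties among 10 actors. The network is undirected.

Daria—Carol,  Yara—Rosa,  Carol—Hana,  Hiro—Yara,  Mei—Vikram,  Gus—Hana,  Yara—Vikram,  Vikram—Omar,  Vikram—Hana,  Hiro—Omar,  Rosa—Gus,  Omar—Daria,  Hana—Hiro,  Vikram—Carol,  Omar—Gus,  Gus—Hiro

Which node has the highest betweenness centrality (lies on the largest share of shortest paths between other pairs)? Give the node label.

Unnormalized betweenness of each node: Carol:7/3, Daria:1/2, Gus:13/3, Hana:25/6, Hiro:13/6, Mei:0, Omar:19/3, Rosa:1/2, Vikram:12, Yara:11/3.
Vikram has the largest value, 12, making it the main broker — the node through which the most shortest paths run.

Vikram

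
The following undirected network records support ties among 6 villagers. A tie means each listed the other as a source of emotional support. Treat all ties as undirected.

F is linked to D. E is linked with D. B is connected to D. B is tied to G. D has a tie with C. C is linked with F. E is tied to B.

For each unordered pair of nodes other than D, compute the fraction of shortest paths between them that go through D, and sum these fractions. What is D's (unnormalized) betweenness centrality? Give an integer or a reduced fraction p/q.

6

Pairs whose geodesics pass through D — E–F: 1; E–C: 1; F–B: 1; F–G: 1; B–C: 1; C–G: 1.
All other pairs contribute 0.
Summing the contributions gives betweenness(D) = 6.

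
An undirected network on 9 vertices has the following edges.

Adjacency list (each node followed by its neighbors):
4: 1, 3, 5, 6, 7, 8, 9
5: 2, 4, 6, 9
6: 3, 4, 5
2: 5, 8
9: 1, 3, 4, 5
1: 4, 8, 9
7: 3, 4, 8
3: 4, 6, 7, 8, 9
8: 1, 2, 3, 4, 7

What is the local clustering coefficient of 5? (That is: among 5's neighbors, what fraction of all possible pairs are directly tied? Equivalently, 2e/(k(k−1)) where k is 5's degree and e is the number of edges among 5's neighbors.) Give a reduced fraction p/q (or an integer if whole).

1/3

5's neighbors: 2, 4, 6, and 9 (k = 4).
Possible neighbor pairs: C(4,2) = 6. Edges among them: 4–6, 4–9 → e = 2.
Clustering(5) = 2/6 = 1/3.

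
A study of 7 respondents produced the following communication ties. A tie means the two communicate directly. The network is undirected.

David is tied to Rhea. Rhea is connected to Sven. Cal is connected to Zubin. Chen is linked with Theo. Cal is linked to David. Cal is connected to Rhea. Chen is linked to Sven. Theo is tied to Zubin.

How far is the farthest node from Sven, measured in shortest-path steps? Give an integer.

Distances from Sven: Cal:2, Chen:1, David:2, Rhea:1, Theo:2, Zubin:3.
The largest is 3 (to Zubin), so the eccentricity of Sven is 3.

3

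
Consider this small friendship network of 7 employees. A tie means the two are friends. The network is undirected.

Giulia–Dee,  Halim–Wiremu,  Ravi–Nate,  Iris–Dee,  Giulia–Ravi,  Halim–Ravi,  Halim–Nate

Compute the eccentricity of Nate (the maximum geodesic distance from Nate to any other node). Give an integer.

Distances from Nate: Dee:3, Giulia:2, Halim:1, Iris:4, Ravi:1, Wiremu:2.
The largest is 4 (to Iris), so the eccentricity of Nate is 4.

4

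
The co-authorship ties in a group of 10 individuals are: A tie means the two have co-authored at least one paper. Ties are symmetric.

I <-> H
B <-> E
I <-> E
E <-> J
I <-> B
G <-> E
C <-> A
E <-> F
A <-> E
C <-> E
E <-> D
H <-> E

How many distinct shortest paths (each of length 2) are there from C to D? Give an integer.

1

The shortest distance is 2, and the only length-2 path is C–E–D. So there is exactly 1 shortest path.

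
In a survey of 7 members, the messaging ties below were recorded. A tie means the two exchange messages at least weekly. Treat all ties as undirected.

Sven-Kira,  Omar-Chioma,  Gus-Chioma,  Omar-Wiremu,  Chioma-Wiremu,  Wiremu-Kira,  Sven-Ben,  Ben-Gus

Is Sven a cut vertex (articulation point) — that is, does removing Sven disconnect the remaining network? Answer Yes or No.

Even without Sven, every remaining node can still reach every other (the residual graph is connected), so Sven is not a cut vertex.

No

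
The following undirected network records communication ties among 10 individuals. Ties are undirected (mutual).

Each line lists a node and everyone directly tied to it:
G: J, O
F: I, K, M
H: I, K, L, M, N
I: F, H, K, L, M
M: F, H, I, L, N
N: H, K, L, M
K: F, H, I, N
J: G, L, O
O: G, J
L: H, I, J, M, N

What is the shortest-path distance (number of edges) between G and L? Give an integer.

One shortest route is G – J – L, which uses 2 edges, and G and L are not directly tied, so nothing shorter exists. So d(G,L) = 2.

2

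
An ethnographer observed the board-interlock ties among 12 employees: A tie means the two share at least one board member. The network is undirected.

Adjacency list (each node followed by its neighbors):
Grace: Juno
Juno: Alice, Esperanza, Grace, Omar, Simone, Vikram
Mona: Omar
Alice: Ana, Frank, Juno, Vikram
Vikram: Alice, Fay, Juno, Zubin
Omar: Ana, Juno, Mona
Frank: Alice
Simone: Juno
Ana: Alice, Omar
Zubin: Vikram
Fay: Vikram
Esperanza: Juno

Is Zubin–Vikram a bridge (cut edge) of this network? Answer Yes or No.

Without the Zubin–Vikram edge there is no alternate route between Zubin and Vikram, so the network disconnects. It is a bridge.

Yes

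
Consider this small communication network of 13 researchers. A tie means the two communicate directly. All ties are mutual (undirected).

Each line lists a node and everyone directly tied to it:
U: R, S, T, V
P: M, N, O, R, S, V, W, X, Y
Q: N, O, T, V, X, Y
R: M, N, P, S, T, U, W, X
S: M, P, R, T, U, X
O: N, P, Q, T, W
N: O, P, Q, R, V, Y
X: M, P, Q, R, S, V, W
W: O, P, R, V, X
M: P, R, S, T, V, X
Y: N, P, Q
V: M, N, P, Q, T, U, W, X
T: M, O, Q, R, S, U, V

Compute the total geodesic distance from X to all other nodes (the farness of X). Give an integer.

17

Distances from X: M:1, N:2, O:2, P:1, Q:1, R:1, S:1, T:2, U:2, V:1, W:1, Y:2.
Sum = 1 + 2 + 2 + 1 + 1 + 1 + 1 + 2 + 2 + 1 + 1 + 2 = 17.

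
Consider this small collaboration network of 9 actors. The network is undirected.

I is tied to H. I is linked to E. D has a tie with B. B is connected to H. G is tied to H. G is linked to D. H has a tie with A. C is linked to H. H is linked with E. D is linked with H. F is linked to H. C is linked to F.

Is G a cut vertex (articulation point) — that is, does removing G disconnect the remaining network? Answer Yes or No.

No

Even without G, every remaining node can still reach every other (the residual graph is connected), so G is not a cut vertex.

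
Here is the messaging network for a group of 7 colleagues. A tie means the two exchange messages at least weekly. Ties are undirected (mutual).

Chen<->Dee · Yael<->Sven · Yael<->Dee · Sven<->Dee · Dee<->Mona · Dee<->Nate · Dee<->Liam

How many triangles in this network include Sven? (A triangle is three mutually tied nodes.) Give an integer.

1

Sven's neighbors: Dee and Yael.
Neighbor pairs that are themselves tied: Sven–Dee–Yael. Each forms one triangle with Sven, for 1 in total.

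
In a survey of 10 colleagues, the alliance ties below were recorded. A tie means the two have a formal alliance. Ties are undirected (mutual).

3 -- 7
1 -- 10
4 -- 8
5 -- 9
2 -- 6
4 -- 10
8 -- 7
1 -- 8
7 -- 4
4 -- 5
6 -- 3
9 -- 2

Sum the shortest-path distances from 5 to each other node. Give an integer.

19

Distances from 5: 1:3, 2:2, 3:3, 4:1, 6:3, 7:2, 8:2, 9:1, 10:2.
Sum = 3 + 2 + 3 + 1 + 3 + 2 + 2 + 1 + 2 = 19.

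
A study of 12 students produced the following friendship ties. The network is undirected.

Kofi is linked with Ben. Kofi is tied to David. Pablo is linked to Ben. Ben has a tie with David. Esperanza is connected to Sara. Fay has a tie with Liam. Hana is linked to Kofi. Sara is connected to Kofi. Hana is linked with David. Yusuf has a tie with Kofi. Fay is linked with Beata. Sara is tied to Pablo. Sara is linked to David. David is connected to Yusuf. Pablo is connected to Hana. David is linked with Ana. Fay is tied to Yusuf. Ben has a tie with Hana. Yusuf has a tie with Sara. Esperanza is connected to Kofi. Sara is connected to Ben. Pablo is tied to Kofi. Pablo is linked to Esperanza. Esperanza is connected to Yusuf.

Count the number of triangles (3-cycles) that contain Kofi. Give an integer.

Kofi's neighbors: Ben, David, Esperanza, Hana, Pablo, Sara, and Yusuf.
Neighbor pairs that are themselves tied: Kofi–Ben–David; Kofi–Ben–Hana; Kofi–Ben–Pablo; Kofi–Ben–Sara; Kofi–David–Hana; Kofi–David–Sara; Kofi–David–Yusuf; Kofi–Esperanza–Pablo; Kofi–Esperanza–Sara; Kofi–Esperanza–Yusuf; Kofi–Hana–Pablo; Kofi–Pablo–Sara; Kofi–Sara–Yusuf. Each forms one triangle with Kofi, for 13 in total.

13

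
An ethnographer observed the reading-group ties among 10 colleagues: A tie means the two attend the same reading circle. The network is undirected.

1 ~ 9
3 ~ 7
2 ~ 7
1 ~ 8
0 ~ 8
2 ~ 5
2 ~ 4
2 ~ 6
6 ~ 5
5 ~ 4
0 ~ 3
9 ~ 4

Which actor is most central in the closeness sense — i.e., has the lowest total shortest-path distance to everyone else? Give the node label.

Farness (sum of distances to all others) for each node — 0:24, 1:23, 2:18, 3:22, 4:19, 5:21, 6:25, 7:20, 8:25, 9:21.
The smallest farness is 18, for 2, so 2 has the highest closeness.

2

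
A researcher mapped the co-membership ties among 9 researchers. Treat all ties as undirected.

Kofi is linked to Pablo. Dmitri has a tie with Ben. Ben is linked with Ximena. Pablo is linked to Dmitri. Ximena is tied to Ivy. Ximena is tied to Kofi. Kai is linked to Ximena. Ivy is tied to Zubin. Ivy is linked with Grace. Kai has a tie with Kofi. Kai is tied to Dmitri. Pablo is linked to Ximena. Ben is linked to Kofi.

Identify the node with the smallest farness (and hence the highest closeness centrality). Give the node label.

Farness (sum of distances to all others) for each node — Ben:15, Dmitri:18, Grace:21, Ivy:14, Kai:15, Kofi:14, Pablo:15, Ximena:11, Zubin:21.
The smallest farness is 11, for Ximena, so Ximena has the highest closeness.

Ximena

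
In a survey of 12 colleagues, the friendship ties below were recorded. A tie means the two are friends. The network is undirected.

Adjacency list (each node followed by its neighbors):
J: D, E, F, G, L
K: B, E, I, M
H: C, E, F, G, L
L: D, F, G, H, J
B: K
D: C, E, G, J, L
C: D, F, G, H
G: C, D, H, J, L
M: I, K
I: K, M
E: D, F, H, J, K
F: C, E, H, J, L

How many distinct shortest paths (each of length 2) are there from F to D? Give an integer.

The shortest distance is 2. The length-2 paths are: F–J–D; F–L–D; F–E–D; F–C–D.
That gives 4 distinct shortest paths.

4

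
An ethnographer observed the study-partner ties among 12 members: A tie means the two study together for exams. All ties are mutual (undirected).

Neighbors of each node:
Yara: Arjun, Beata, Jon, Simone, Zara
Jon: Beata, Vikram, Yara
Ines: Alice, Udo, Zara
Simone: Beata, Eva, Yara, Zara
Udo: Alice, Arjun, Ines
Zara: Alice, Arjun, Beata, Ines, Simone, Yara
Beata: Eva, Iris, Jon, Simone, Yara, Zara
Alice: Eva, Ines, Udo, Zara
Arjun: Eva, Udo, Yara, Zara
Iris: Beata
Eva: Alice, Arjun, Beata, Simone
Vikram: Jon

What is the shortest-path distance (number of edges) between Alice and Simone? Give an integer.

One shortest route is Alice – Zara – Simone, which uses 2 edges, and Alice and Simone are not directly tied, so nothing shorter exists. So d(Alice,Simone) = 2.

2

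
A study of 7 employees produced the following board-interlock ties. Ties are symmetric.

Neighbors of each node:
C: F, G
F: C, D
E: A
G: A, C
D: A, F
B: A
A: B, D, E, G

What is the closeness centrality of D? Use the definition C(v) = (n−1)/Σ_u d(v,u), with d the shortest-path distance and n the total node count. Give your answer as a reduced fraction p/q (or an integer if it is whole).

3/5

Distances from D: A:1, B:2, C:2, E:2, F:1, G:2. Sum = 10.
n = 7, so closeness = 6/10 = 3/5.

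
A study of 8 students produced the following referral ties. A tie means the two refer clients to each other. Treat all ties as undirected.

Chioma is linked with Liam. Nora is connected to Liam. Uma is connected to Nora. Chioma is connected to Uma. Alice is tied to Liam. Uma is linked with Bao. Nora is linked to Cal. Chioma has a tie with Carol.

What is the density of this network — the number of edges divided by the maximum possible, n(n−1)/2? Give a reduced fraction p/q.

There are 8 edges and 8 nodes, so the maximum possible is C(8,2) = 28.
Density = 8/28 = 2/7.

2/7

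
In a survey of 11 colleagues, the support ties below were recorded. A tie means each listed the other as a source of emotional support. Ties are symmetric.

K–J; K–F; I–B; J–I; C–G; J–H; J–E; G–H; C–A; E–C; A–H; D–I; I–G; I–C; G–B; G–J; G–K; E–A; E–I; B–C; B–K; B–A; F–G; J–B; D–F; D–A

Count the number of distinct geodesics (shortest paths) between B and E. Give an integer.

The shortest distance is 2. The length-2 paths are: B–A–E; B–J–E; B–C–E; B–I–E.
That gives 4 distinct shortest paths.

4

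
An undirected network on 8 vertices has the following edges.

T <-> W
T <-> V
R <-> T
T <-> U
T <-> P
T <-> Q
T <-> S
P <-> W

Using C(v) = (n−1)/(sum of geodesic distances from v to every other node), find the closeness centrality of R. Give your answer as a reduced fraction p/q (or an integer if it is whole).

7/13

Distances from R: P:2, Q:2, S:2, T:1, U:2, V:2, W:2. Sum = 13.
n = 8, so closeness = 7/13.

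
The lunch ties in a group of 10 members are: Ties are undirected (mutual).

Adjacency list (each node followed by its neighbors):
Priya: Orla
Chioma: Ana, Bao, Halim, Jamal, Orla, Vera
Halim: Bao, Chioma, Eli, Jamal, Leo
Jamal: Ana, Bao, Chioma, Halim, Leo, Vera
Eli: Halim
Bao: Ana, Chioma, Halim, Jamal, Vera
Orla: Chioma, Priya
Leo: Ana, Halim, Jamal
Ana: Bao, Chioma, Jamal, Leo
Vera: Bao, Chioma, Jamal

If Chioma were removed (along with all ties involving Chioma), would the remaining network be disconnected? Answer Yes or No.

Yes

Removing Chioma leaves {Ana, Bao, Eli, Halim, Jamal, Leo, and Vera} with no path to {Orla and Priya}, so the network splits into 2 components. Chioma is a cut vertex.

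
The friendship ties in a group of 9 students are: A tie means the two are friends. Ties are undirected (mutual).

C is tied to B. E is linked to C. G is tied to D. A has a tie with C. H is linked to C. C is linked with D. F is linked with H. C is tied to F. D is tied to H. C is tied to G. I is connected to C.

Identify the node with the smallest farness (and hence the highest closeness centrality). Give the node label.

C

Farness (sum of distances to all others) for each node — A:15, B:15, C:8, D:13, E:15, F:14, G:14, H:13, I:15.
The smallest farness is 8, for C, so C has the highest closeness.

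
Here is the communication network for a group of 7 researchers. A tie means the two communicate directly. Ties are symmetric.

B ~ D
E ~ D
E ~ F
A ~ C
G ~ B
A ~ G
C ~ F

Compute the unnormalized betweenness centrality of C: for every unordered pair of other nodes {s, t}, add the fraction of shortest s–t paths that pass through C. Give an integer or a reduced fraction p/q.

3

Pairs whose geodesics pass through C — G–F: 1; E–A: 1; F–A: 1.
All other pairs contribute 0.
Summing the contributions gives betweenness(C) = 3.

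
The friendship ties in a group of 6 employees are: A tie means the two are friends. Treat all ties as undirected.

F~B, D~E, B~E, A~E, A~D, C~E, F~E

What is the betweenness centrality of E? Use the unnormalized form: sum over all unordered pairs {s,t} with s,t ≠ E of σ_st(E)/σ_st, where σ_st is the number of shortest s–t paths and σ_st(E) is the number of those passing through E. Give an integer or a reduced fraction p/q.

8

Pairs whose geodesics pass through E — D–B: 1; D–C: 1; D–F: 1; B–C: 1; B–A: 1; C–A: 1; C–F: 1; A–F: 1.
All other pairs contribute 0.
Summing the contributions gives betweenness(E) = 8.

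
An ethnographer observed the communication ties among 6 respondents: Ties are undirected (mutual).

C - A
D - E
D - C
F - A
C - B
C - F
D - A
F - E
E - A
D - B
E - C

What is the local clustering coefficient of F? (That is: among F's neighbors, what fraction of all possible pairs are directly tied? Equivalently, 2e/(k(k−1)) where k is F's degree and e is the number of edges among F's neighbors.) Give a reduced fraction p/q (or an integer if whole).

F's neighbors: A, C, and E (k = 3).
Possible neighbor pairs: C(3,2) = 3. Edges among them: A–C, A–E, C–E → e = 3.
Clustering(F) = 3/3 = 1.

1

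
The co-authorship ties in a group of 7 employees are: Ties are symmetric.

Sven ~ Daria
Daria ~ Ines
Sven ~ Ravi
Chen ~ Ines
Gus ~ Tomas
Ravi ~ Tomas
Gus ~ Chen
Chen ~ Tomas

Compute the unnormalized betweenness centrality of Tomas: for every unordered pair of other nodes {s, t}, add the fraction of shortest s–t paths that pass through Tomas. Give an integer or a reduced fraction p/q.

Pairs whose geodesics pass through Tomas — Ines–Ravi: 1/2; Chen–Ravi: 1; Chen–Sven: 1/2; Gus–Ravi: 1; Gus–Sven: 1.
All other pairs contribute 0.
Summing the contributions gives betweenness(Tomas) = 4.

4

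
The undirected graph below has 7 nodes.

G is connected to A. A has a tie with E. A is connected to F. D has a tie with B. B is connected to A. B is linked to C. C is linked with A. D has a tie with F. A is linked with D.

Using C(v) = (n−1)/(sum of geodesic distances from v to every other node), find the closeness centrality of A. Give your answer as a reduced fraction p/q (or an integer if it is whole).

1

Distances from A: B:1, C:1, D:1, E:1, F:1, G:1. Sum = 6.
n = 7, so closeness = 6/6 = 1.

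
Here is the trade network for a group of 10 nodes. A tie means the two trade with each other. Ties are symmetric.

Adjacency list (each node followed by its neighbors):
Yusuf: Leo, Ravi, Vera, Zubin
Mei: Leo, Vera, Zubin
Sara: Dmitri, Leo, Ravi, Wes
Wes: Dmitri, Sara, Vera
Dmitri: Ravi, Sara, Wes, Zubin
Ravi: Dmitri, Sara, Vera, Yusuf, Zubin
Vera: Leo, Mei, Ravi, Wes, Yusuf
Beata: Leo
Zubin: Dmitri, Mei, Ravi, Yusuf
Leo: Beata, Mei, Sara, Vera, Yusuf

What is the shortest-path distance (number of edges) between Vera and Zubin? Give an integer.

2

One shortest route is Vera – Yusuf – Zubin, which uses 2 edges, and Vera and Zubin are not directly tied, so nothing shorter exists. So d(Vera,Zubin) = 2.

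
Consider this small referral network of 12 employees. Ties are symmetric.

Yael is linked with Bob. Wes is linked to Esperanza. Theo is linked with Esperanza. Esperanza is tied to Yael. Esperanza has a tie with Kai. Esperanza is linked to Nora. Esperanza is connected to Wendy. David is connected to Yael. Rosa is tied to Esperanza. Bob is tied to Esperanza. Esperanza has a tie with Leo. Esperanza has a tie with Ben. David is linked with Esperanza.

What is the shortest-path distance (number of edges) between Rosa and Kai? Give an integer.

2

One shortest route is Rosa – Esperanza – Kai, which uses 2 edges, and Rosa and Kai are not directly tied, so nothing shorter exists. So d(Rosa,Kai) = 2.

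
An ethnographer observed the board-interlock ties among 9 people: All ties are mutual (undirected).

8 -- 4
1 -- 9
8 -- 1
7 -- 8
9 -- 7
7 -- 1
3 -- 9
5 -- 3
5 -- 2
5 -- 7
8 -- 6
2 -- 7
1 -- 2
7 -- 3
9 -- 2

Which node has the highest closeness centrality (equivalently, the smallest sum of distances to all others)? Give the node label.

7

Farness (sum of distances to all others) for each node — 1:12, 2:14, 3:15, 4:19, 5:15, 6:19, 7:10, 8:12, 9:14.
The smallest farness is 10, for 7, so 7 has the highest closeness.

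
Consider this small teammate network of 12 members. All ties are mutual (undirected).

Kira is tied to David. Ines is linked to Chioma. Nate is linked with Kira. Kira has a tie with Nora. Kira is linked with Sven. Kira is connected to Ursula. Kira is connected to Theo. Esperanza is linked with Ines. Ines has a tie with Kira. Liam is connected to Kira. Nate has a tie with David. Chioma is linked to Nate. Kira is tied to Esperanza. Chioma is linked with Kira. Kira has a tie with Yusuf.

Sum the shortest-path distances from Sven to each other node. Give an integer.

Distances from Sven: Chioma:2, David:2, Esperanza:2, Ines:2, Kira:1, Liam:2, Nate:2, Nora:2, Theo:2, Ursula:2, Yusuf:2.
Sum = 2 + 2 + 2 + 2 + 1 + 2 + 2 + 2 + 2 + 2 + 2 = 21.

21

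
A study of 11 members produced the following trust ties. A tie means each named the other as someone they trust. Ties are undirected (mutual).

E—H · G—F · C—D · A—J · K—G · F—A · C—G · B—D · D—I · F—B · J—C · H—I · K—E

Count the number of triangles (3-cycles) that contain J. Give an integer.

J's neighbors are A and C, but none of them are tied to each other, so no triangle contains J.

0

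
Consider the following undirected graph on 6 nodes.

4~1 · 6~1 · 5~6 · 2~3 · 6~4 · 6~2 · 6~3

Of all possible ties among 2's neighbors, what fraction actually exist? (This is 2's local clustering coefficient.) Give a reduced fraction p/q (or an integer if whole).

1

2's neighbors: 3 and 6 (k = 2).
Possible neighbor pairs: C(2,2) = 1. Edges among them: 3–6 → e = 1.
Clustering(2) = 1/1.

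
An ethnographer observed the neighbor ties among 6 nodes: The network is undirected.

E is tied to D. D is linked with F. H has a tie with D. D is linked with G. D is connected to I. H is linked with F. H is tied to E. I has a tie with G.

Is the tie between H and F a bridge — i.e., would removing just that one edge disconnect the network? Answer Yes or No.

No

Even without that edge, H still reaches F via H – D – F, so the network stays connected. Not a bridge.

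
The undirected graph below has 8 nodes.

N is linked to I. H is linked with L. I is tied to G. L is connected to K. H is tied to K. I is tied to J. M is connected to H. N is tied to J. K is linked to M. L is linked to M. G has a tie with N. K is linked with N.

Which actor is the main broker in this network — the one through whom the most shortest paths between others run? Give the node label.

Unnormalized betweenness of each node: G:0, H:0, I:1/2, J:0, K:12, L:0, M:0, N:25/2.
N has the largest value, 25/2, making it the main broker — the node through which the most shortest paths run.

N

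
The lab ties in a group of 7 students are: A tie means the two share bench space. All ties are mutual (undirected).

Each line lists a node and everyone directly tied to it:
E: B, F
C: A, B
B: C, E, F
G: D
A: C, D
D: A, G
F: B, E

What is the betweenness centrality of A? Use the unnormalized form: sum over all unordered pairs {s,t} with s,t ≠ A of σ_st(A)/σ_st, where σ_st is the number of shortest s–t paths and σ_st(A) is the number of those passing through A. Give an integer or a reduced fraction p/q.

8

Pairs whose geodesics pass through A — G–C: 1; G–F: 1; G–E: 1; G–B: 1; C–D: 1; F–D: 1; E–D: 1; D–B: 1.
All other pairs contribute 0.
Summing the contributions gives betweenness(A) = 8.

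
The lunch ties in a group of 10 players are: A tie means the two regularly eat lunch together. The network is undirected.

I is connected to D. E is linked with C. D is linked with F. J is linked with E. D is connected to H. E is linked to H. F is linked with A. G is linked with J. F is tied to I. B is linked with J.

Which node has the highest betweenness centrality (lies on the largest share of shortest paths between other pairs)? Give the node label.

E

Unnormalized betweenness of each node: A:0, B:0, C:0, D:18, E:23, F:8, G:0, H:20, I:0, J:15.
E has the largest value, 23, making it the main broker — the node through which the most shortest paths run.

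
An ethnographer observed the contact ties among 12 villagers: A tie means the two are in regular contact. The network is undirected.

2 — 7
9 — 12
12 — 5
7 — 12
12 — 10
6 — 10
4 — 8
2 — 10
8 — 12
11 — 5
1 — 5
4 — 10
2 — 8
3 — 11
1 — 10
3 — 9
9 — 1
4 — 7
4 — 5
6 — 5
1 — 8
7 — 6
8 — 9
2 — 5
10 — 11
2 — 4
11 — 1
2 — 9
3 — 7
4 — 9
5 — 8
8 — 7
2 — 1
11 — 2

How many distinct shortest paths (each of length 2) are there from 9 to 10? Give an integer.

The shortest distance is 2. The length-2 paths are: 9–12–10; 9–2–10; 9–4–10; 9–1–10.
That gives 4 distinct shortest paths.

4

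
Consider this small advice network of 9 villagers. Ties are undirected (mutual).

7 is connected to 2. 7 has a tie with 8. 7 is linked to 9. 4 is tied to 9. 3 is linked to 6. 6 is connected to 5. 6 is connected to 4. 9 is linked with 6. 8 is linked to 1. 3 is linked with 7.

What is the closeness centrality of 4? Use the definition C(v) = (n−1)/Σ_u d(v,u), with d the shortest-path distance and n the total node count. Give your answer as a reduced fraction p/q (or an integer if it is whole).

Distances from 4: 1:4, 2:3, 3:2, 5:2, 6:1, 7:2, 8:3, 9:1. Sum = 18.
n = 9, so closeness = 8/18 = 4/9.

4/9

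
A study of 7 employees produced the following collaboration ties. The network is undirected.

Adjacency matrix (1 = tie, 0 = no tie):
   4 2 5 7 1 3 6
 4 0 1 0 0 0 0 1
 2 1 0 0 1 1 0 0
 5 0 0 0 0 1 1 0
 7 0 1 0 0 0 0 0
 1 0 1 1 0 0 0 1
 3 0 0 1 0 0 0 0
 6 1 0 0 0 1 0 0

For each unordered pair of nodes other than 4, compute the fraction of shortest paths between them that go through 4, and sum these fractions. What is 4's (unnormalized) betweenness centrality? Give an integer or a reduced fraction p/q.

1

Pairs whose geodesics pass through 4 — 2–6: 1/2; 7–6: 1/2.
All other pairs contribute 0.
Summing the contributions gives betweenness(4) = 1.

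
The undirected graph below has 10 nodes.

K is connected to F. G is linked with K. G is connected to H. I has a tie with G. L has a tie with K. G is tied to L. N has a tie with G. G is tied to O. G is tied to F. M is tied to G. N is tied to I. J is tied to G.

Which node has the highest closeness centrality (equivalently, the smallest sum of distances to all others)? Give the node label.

G

Farness (sum of distances to all others) for each node — F:16, G:9, H:17, I:16, J:17, K:15, L:16, M:17, N:16, O:17.
The smallest farness is 9, for G, so G has the highest closeness.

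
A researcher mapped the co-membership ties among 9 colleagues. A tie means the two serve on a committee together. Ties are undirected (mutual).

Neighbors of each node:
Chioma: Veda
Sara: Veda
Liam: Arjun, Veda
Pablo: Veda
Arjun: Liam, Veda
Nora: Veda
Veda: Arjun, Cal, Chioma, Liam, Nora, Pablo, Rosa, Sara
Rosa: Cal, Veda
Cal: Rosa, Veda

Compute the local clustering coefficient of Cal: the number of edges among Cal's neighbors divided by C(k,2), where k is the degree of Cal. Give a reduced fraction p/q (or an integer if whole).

1

Cal's neighbors: Rosa and Veda (k = 2).
Possible neighbor pairs: C(2,2) = 1. Edges among them: Rosa–Veda → e = 1.
Clustering(Cal) = 1/1.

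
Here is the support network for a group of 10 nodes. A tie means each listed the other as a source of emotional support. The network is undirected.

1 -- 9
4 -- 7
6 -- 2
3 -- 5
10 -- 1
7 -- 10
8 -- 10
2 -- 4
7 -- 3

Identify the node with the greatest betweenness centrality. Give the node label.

7

Unnormalized betweenness of each node: 1:8, 2:8, 3:8, 4:14, 5:0, 6:0, 7:26, 8:0, 9:0, 10:20.
7 has the largest value, 26, making it the main broker — the node through which the most shortest paths run.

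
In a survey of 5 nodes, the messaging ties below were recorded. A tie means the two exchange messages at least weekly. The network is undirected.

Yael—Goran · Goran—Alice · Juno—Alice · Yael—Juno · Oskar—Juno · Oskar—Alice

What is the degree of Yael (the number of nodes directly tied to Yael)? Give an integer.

2

Yael is directly tied to Goran and Juno. That is 2 neighbors, so the degree of Yael is 2.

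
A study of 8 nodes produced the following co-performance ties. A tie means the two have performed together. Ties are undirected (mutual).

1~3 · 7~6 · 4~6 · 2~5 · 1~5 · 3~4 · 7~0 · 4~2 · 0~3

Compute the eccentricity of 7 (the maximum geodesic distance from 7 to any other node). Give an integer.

Distances from 7: 0:1, 1:3, 2:3, 3:2, 4:2, 5:4, 6:1.
The largest is 4 (to 5), so the eccentricity of 7 is 4.

4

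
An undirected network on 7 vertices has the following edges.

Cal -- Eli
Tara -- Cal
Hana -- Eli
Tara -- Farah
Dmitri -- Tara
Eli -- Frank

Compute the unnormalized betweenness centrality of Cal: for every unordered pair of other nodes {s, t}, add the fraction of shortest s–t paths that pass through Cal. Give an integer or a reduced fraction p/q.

Pairs whose geodesics pass through Cal — Frank–Tara: 1; Frank–Dmitri: 1; Frank–Farah: 1; Tara–Eli: 1; Tara–Hana: 1; Eli–Dmitri: 1; Eli–Farah: 1; Dmitri–Hana: 1; Hana–Farah: 1.
All other pairs contribute 0.
Summing the contributions gives betweenness(Cal) = 9.

9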